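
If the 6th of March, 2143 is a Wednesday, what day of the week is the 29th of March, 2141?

Wednesday

Count forward from the earlier date (March 29, 2141) to the later (March 6, 2143):
Day-of-year of March 29, 2141: 88.
Day-of-year of March 6, 2143: 65.
2141 has 365 days, so 365 − 88 = 277 days remain in 2141.
Full years: 2142: 365. Sum = 365.
Total: 277 + 365 + 65 = 707 days.
707 is a multiple of 7, so the 29th of March, 2141 falls on the same weekday: Wednesday.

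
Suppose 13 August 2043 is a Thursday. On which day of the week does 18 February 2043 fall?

Count forward from the earlier date (February 18, 2043) to the later (August 13, 2043):
February 2043: 28 − 18 = 10 days remain (2043 is not a leap year, so February has 28 days).
Then March (31), April (30), May (31), June (30), July (31): 31 + 30 + 31 + 30 + 31 = 153 days.
August 1–13, 2043: 13 days.
Total: 10 + 153 + 13 = 176 days.
176 mod 7 = 1, so 1 day before Thursday is Wednesday.

Wednesday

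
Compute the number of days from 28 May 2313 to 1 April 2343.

10900

From May 28, 2313 to May 28, 2342: 29 years, of which 7 contain a Feb 29 — 22×365 + 7×366 = 10592 days.
May 2342: 31 − 28 = 3 days remain.
Then 10 full months totalling 304 days.
April 1, 2343: 1 day.
Residual: 308 days.
Total: 10900 days.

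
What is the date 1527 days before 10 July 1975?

5 May 1971

Count 1527 days before July 10, 1975:
May 5, 1971 → May 5, 1972: 366 days (1972 is a leap year).
May 5, 1972 → May 5, 1973: 365 days.
May 5, 1973 → May 5, 1974: 365 days.
May 5, 1974 → May 5, 1975: 365 days.
May 1975: 31 − 5 = 26 days remain.
Then June (30): 30 days.
July 1–10, 1975: 10 days.
Residual: 66 days.
Total: 1527 days.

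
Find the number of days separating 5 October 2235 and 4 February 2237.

488

Day-of-year of October 5, 2235: 278.
Day-of-year of February 4, 2237: 35.
2235 has 365 days, so 365 − 278 = 87 days remain in 2235.
Full years: 2236: 366. Sum = 366.
Total: 87 + 366 + 35 = 488 days.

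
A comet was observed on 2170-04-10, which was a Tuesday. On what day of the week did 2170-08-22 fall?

Wednesday

April 2170: 30 − 10 = 20 days remain.
Then May (31), June (30), July (31): 31 + 30 + 31 = 92 days.
August 1–22, 2170: 22 days.
Total: 20 + 92 + 22 = 134 days.
134 mod 7 = 1, so 1 day after Tuesday is Wednesday.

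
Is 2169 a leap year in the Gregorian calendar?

No

2169 is not a leap year.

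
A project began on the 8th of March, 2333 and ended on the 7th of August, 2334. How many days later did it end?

517

March 2333: 31 − 8 = 23 days remain.
Then 16 full months totalling 487 days.
August 1–7, 2334: 7 days.
Total: 23 + 487 + 7 = 517 days.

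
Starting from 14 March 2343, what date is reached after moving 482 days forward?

8 July 2344

Count 482 days after March 14, 2343:
Day-of-year of March 14, 2343: 73.
Day-of-year of July 8, 2344: 190.
2343 has 365 days, so 365 − 73 = 292 days remain in 2343.
Total: 292 + 190 = 482 days.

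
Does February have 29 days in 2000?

Yes

2000 is a leap year (divisible by 400).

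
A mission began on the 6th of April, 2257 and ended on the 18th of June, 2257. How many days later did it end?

April 2257: 30 − 6 = 24 days remain.
Then May (31): 31 days.
June 1–18, 2257: 18 days.
Total: 24 + 31 + 18 = 73 days.

73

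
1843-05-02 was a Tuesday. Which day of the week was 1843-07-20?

Thursday

May 1843: 31 − 2 = 29 days remain.
Then June (30): 30 days.
July 1–20, 1843: 20 days.
Total: 29 + 30 + 20 = 79 days.
79 mod 7 = 2, so 2 days after Tuesday is Thursday.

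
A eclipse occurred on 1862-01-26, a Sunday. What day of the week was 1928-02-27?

Day-of-year of January 26, 1862: 26.
Day-of-year of February 27, 1928: 58.
1862 has 365 days, so 365 − 26 = 339 days remain in 1862.
Full years 1863–1927: 50 common + 15 leap = 50×365 + 15×366 = 23740 days.
Total: 339 + 23740 + 58 = 24137 days.
24137 mod 7 = 1, so 1 day after Sunday is Monday.

Monday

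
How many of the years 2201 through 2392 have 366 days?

47

Years divisible by 4: 2204, 2208, …, 2392 — 48 in all.
Of these, 2300 is divisible by 100 but not 400, so not leap.
Leap years: 48 − 1 = 47.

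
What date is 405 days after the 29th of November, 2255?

the 7th of January, 2257

Count 405 days after November 29, 2255:
November 29, 2255 → November 29, 2256: 366 days (2256 is a leap year).
November 2256: 30 − 29 = 1 day remains.
Then December (31): 31 days.
January 1–7, 2257: 7 days.
Residual: 39 days.
Total: 405 days.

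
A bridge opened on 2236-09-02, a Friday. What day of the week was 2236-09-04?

Sunday

Within September 2236: 4 − 2 = 2 days.
2 mod 7 = 2, so 2 days after Friday is Sunday.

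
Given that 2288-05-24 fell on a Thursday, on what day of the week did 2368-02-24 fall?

Saturday

Day-of-year of May 24, 2288: 145.
Day-of-year of February 24, 2368: 55.
2288 has 366 days, so 366 − 145 = 221 days remain in 2288.
Full years 2289–2367: 61 common + 18 leap = 61×365 + 18×366 = 28853 days.
Total: 221 + 28853 + 55 = 29129 days.
29129 mod 7 = 2, so 2 days after Thursday is Saturday.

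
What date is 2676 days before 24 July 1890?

27 March 1883

Count 2676 days before July 24, 1890:
Day-of-year of March 27, 1883: 86.
Day-of-year of July 24, 1890: 205.
1883 has 365 days, so 365 − 86 = 279 days remain in 1883.
Full years: 1884: 366; 1885: 365; 1886: 365; 1887: 365; 1888: 366; 1889: 365. Sum = 2192.
Total: 279 + 2192 + 205 = 2676 days.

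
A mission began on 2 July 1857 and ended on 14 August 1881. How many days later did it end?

8809

Day-of-year of July 2, 1857: 183.
Day-of-year of August 14, 1881: 226.
1857 has 365 days, so 365 − 183 = 182 days remain in 1857.
Full years 1858–1880: 17 common + 6 leap = 17×365 + 6×366 = 8401 days.
Total: 182 + 8401 + 226 = 8809 days.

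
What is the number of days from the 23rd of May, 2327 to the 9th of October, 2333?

May 23, 2327 → May 23, 2328: 366 days (2328 is a leap year).
May 23, 2328 → May 23, 2329: 365 days.
May 23, 2329 → May 23, 2330: 365 days.
May 23, 2330 → May 23, 2331: 365 days.
May 23, 2331 → May 23, 2332: 366 days (2332 is a leap year).
May 23, 2332 → May 23, 2333: 365 days.
May 2333: 31 − 23 = 8 days remain.
Then June (30), July (31), August (31), September (30): 30 + 31 + 31 + 30 = 122 days.
October 1–9, 2333: 9 days.
Residual: 139 days.
Total: 2331 days.

2331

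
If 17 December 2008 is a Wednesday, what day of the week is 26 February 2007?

Count forward from the earlier date (February 26, 2007) to the later (December 17, 2008):
February 2007: 28 − 26 = 2 days remain (2007 is not a leap year, so February has 28 days).
Then 21 full months totalling 641 days.
December 1–17, 2008: 17 days.
Total: 2 + 641 + 17 = 660 days.
660 mod 7 = 2, so 2 days before Wednesday is Monday.

Monday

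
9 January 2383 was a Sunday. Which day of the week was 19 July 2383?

Tuesday

January 2383: 31 − 9 = 22 days remain.
Then February 2383 (28), March (31), April (30), May (31), June (30): 28 + 31 + 30 + 31 + 30 = 150 days.
July 1–19, 2383: 19 days.
Total: 22 + 150 + 19 = 191 days.
191 mod 7 = 2, so 2 days after Sunday is Tuesday.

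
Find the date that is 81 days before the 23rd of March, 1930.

the 1st of January, 1930

Count 81 days before March 23, 1930:
January 1930: 31 − 1 = 30 days remain.
Then February 1930 (28): 28 days.
March 1–23, 1930: 23 days.
Total: 30 + 28 + 23 = 81 days.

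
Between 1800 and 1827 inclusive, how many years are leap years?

6

Years divisible by 4 in [1800, 1827]: 1800, 1804, 1808, 1812, 1816, 1820, 1824.
Of these, 1800 is divisible by 100 but not 400, so not leap.
Leap years: 7 − 1 = 6.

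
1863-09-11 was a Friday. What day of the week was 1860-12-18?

Count forward from the earlier date (December 18, 1860) to the later (September 11, 1863):
Day-of-year of December 18, 1860: 353.
Day-of-year of September 11, 1863: 254.
1860 has 366 days, so 366 − 353 = 13 days remain in 1860.
Full years: 1861: 365; 1862: 365. Sum = 730.
Total: 13 + 730 + 254 = 997 days.
997 mod 7 = 3, so 3 days before Friday is Tuesday.

Tuesday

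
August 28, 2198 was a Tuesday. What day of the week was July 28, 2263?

Tuesday

Day-of-year of August 28, 2198: 240.
Day-of-year of July 28, 2263: 209.
2198 has 365 days, so 365 − 240 = 125 days remain in 2198.
Full years 2199–2262: 49 common + 15 leap = 49×365 + 15×366 = 23375 days.
Total: 125 + 23375 + 209 = 23709 days.
23709 is a multiple of 7, so July 28, 2263 falls on the same weekday: Tuesday.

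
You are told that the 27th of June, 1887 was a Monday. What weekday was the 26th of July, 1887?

Tuesday

June 1887: 30 − 27 = 3 days remain.
July 1–26, 1887: 26 days.
Total: 3 + 26 = 29 days.
29 mod 7 = 1, so 1 day after Monday is Tuesday.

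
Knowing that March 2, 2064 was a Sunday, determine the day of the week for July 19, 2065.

Day-of-year of March 2, 2064: 62.
Day-of-year of July 19, 2065: 200.
2064 has 366 days, so 366 − 62 = 304 days remain in 2064.
Total: 304 + 200 = 504 days.
504 is a multiple of 7, so July 19, 2065 falls on the same weekday: Sunday.

Sunday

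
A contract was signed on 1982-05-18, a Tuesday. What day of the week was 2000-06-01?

Day-of-year of May 18, 1982: 138.
Day-of-year of June 1, 2000: 153.
1982 has 365 days, so 365 − 138 = 227 days remain in 1982.
Full years 1983–1999: 13 common + 4 leap = 13×365 + 4×366 = 6209 days.
Total: 227 + 6209 + 153 = 6589 days.
6589 mod 7 = 2, so 2 days after Tuesday is Thursday.

Thursday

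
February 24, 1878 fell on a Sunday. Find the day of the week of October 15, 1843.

Count forward from the earlier date (October 15, 1843) to the later (February 24, 1878):
Day-of-year of October 15, 1843: 288.
Day-of-year of February 24, 1878: 55.
1843 has 365 days, so 365 − 288 = 77 days remain in 1843.
Full years 1844–1877: 25 common + 9 leap = 25×365 + 9×366 = 12419 days.
Total: 77 + 12419 + 55 = 12551 days.
12551 is a multiple of 7, so October 15, 1843 falls on the same weekday: Sunday.

Sunday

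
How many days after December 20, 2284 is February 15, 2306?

7726

From December 20, 2284 to December 20, 2305: 21 years, of which 4 contain a Feb 29 — 17×365 + 4×366 = 7669 days.
(2300 is not a leap year (divisible by 100 but not 400).)
December 2305: 31 − 20 = 11 days remain.
Then January (31): 31 days.
February 1–15, 2306: 15 days (2306 is not a leap year).
Residual: 57 days.
Total: 7726 days.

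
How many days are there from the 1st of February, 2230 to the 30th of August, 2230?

210

February 2230: 28 − 1 = 27 days remain (2230 is not a leap year, so February has 28 days).
Then March (31), April (30), May (31), June (30), July (31): 31 + 30 + 31 + 30 + 31 = 153 days.
August 1–30, 2230: 30 days.
Total: 27 + 153 + 30 = 210 days.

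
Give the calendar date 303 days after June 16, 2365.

April 15, 2366

Count 303 days after June 16, 2365:
June 2365: 30 − 16 = 14 days remain.
Then 9 full months totalling 274 days.
April 1–15, 2366: 15 days.
Residual: 303 days.
Total: 303 days.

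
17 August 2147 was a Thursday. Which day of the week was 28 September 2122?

Monday

Count forward from the earlier date (September 28, 2122) to the later (August 17, 2147):
From September 28, 2122 to September 28, 2146: 24 years, of which 6 contain a Feb 29 — 18×365 + 6×366 = 8766 days.
September 2146: 30 − 28 = 2 days remain.
Then 10 full months totalling 304 days.
August 1–17, 2147: 17 days.
Residual: 323 days.
Total: 9089 days.
9089 mod 7 = 3, so 3 days before Thursday is Monday.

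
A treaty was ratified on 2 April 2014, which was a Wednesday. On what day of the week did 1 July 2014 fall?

Tuesday

April 2014: 30 − 2 = 28 days remain.
Then May (31), June (30): 31 + 30 = 61 days.
July 1, 2014: 1 day.
Total: 28 + 61 + 1 = 90 days.
90 mod 7 = 6, so 6 days after Wednesday is Tuesday.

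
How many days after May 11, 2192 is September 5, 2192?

May 2192: 31 − 11 = 20 days remain.
Then June (30), July (31), August (31): 30 + 31 + 31 = 92 days.
September 1–5, 2192: 5 days.
Total: 20 + 92 + 5 = 117 days.

117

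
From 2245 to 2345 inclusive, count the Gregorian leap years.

Years divisible by 4: 2248, 2252, …, 2344 — 25 in all.
Of these, 2300 is divisible by 100 but not 400, so not leap.
Leap years: 25 − 1 = 24.

24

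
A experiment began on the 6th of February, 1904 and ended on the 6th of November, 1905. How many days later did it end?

February 1904: 29 − 6 = 23 days remain (1904 is a leap year, so February has 29 days).
Then 20 full months totalling 610 days.
November 1–6, 1905: 6 days.
Total: 23 + 610 + 6 = 639 days.

639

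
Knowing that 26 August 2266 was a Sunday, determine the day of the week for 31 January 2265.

Tuesday

Count forward from the earlier date (January 31, 2265) to the later (August 26, 2266):
January 31, 2265 → January 31, 2266: 365 days.
January 2266: 31 − 31 = 0 days remain.
Then February 2266 (28), March (31), April (30), May (31), June (30), July (31): 28 + 31 + 30 + 31 + 30 + 31 = 181 days.
August 1–26, 2266: 26 days.
Residual: 207 days.
Total: 572 days.
572 mod 7 = 5, so 5 days before Sunday is Tuesday.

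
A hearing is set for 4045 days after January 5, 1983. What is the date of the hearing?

February 1, 1994

Count 4045 days after January 5, 1983:
From January 5, 1983 to January 5, 1994: 11 years, of which 3 contain a Feb 29 — 8×365 + 3×366 = 4018 days.
January 1994: 31 − 5 = 26 days remain.
February 1, 1994: 1 day (1994 is not a leap year).
Residual: 27 days.
Total: 4045 days.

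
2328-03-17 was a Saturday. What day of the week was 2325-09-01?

Count forward from the earlier date (September 1, 2325) to the later (March 17, 2328):
Day-of-year of September 1, 2325: 244.
Day-of-year of March 17, 2328: 77.
2325 has 365 days, so 365 − 244 = 121 days remain in 2325.
Full years: 2326: 365; 2327: 365. Sum = 730.
Total: 121 + 730 + 77 = 928 days.
928 mod 7 = 4, so 4 days before Saturday is Tuesday.

Tuesday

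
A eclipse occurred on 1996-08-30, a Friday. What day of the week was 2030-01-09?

From August 30, 1996 to August 30, 2029: 33 years, of which 8 contain a Feb 29 — 25×365 + 8×366 = 12053 days.
(2000 is a leap year (divisible by 400).)
August 2029: 31 − 30 = 1 day remains.
Then September (30), October (31), November (30), December (31): 30 + 31 + 30 + 31 = 122 days.
January 1–9, 2030: 9 days.
Residual: 132 days.
Total: 12185 days.
12185 mod 7 = 5, so 5 days after Friday is Wednesday.

Wednesday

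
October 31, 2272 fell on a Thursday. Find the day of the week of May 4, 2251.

Sunday

Count forward from the earlier date (May 4, 2251) to the later (October 31, 2272):
Day-of-year of May 4, 2251: 124.
Day-of-year of October 31, 2272: 305.
2251 has 365 days, so 365 − 124 = 241 days remain in 2251.
Full years 2252–2271: 15 common + 5 leap = 15×365 + 5×366 = 7305 days.
Total: 241 + 7305 + 305 = 7851 days.
7851 mod 7 = 4, so 4 days before Thursday is Sunday.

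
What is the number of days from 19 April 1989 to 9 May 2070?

From April 19, 1989 to April 19, 2070: 81 years, of which 20 contain a Feb 29 — 61×365 + 20×366 = 29585 days.
(2000 is a leap year (divisible by 400).)
April 2070: 30 − 19 = 11 days remain.
May 1–9, 2070: 9 days.
Residual: 20 days.
Total: 29605 days.

29605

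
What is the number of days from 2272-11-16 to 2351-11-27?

From November 16, 2272 to November 16, 2351: 79 years, of which 18 contain a Feb 29 — 61×365 + 18×366 = 28853 days.
(2300 is not a leap year (divisible by 100 but not 400).)
Within November 2351: 27 − 16 = 11 days.
Total: 28864 days.

28864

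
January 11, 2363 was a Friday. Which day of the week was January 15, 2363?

Tuesday

Within January 2363: 15 − 11 = 4 days.
4 mod 7 = 4, so 4 days after Friday is Tuesday.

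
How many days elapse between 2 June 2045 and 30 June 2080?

From June 2, 2045 to June 2, 2080: 35 years, of which 9 contain a Feb 29 — 26×365 + 9×366 = 12784 days.
Within June 2080: 30 − 2 = 28 days.
Total: 12812 days.

12812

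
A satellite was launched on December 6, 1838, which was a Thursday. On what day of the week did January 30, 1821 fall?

Count forward from the earlier date (January 30, 1821) to the later (December 6, 1838):
Day-of-year of January 30, 1821: 30.
Day-of-year of December 6, 1838: 340.
1821 has 365 days, so 365 − 30 = 335 days remain in 1821.
Full years 1822–1837: 12 common + 4 leap = 12×365 + 4×366 = 5844 days.
Total: 335 + 5844 + 340 = 6519 days.
6519 mod 7 = 2, so 2 days before Thursday is Tuesday.

Tuesday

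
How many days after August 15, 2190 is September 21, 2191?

August 15, 2190 → August 15, 2191: 365 days.
August 2191: 31 − 15 = 16 days remain.
September 1–21, 2191: 21 days.
Residual: 37 days.
Total: 402 days.

402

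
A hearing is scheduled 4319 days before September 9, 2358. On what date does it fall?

November 12, 2346

Count 4319 days before September 9, 2358:
Day-of-year of November 12, 2346: 316.
Day-of-year of September 9, 2358: 252.
2346 has 365 days, so 365 − 316 = 49 days remain in 2346.
Full years 2347–2357: 8 common + 3 leap = 8×365 + 3×366 = 4018 days.
Total: 49 + 4018 + 252 = 4319 days.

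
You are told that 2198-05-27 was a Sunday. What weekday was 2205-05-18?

Saturday

Day-of-year of May 27, 2198: 147.
Day-of-year of May 18, 2205: 138.
2198 has 365 days, so 365 − 147 = 218 days remain in 2198.
Full years: 2199: 365; 2200: 365; 2201: 365; 2202: 365; 2203: 365; 2204: 366. Sum = 2191.
Total: 218 + 2191 + 138 = 2547 days.
2547 mod 7 = 6, so 6 days after Sunday is Saturday.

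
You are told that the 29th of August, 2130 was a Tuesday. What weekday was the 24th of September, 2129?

Saturday

Count forward from the earlier date (September 24, 2129) to the later (August 29, 2130):
September 2129: 30 − 24 = 6 days remain.
Then 10 full months totalling 304 days.
August 1–29, 2130: 29 days.
Total: 6 + 304 + 29 = 339 days.
339 mod 7 = 3, so 3 days before Tuesday is Saturday.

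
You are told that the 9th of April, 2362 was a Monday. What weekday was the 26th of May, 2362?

April 2362: 30 − 9 = 21 days remain.
May 1–26, 2362: 26 days.
Total: 21 + 26 = 47 days.
47 mod 7 = 5, so 5 days after Monday is Saturday.

Saturday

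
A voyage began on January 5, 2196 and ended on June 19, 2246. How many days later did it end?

From January 5, 2196 to January 5, 2246: 50 years, of which 12 contain a Feb 29 — 38×365 + 12×366 = 18262 days.
(2200 is not a leap year (divisible by 100 but not 400).)
January 2246: 31 − 5 = 26 days remain.
Then February 2246 (28), March (31), April (30), May (31): 28 + 31 + 30 + 31 = 120 days.
June 1–19, 2246: 19 days.
Residual: 165 days.
Total: 18427 days.

18427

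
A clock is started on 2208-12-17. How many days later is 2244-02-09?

From December 17, 2208 to December 17, 2243: 35 years, of which 8 contain a Feb 29 — 27×365 + 8×366 = 12783 days.
December 2243: 31 − 17 = 14 days remain.
Then January (31): 31 days.
February 1–9, 2244: 9 days (2244 is a leap year).
Residual: 54 days.
Total: 12837 days.

12837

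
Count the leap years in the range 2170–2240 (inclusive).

17

Years divisible by 4: 2172, 2176, …, 2240 — 18 in all.
Of these, 2200 is divisible by 100 but not 400, so not leap.
Leap years: 18 − 1 = 17.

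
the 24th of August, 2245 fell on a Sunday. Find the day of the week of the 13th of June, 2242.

Count forward from the earlier date (June 13, 2242) to the later (August 24, 2245):
June 13, 2242 → June 13, 2243: 365 days.
June 13, 2243 → June 13, 2244: 366 days (2244 is a leap year).
June 13, 2244 → June 13, 2245: 365 days.
June 2245: 30 − 13 = 17 days remain.
Then July (31): 31 days.
August 1–24, 2245: 24 days.
Residual: 72 days.
Total: 1168 days.
1168 mod 7 = 6, so 6 days before Sunday is Monday.

Monday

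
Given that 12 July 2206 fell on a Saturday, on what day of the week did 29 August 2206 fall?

Friday

July 2206: 31 − 12 = 19 days remain.
August 1–29, 2206: 29 days.
Total: 19 + 29 = 48 days.
48 mod 7 = 6, so 6 days after Saturday is Friday.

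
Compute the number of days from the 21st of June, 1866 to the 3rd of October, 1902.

Day-of-year of June 21, 1866: 172.
Day-of-year of October 3, 1902: 276.
1866 has 365 days, so 365 − 172 = 193 days remain in 1866.
Full years 1867–1901: 27 common + 8 leap = 27×365 + 8×366 = 12783 days.
Total: 193 + 12783 + 276 = 13252 days.

13252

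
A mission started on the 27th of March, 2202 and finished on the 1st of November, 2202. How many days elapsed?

219

March 2202: 31 − 27 = 4 days remain.
Then April (30), May (31), June (30), July (31), August (31), September (30), October (31): 30 + 31 + 30 + 31 + 31 + 30 + 31 = 214 days.
November 1, 2202: 1 day.
Total: 4 + 214 + 1 = 219 days.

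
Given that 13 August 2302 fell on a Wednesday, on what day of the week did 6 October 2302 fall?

Monday

August 2302: 31 − 13 = 18 days remain.
Then September (30): 30 days.
October 1–6, 2302: 6 days.
Total: 18 + 30 + 6 = 54 days.
54 mod 7 = 5, so 5 days after Wednesday is Monday.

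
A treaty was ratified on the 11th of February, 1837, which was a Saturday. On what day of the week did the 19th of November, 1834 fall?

Count forward from the earlier date (November 19, 1834) to the later (February 11, 1837):
Day-of-year of November 19, 1834: 323.
Day-of-year of February 11, 1837: 42.
1834 has 365 days, so 365 − 323 = 42 days remain in 1834.
Full years: 1835: 365; 1836: 366. Sum = 731.
Total: 42 + 731 + 42 = 815 days.
815 mod 7 = 3, so 3 days before Saturday is Wednesday.

Wednesday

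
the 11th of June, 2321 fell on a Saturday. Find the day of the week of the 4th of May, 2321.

Count forward from the earlier date (May 4, 2321) to the later (June 11, 2321):
May 2321: 31 − 4 = 27 days remain.
June 1–11, 2321: 11 days.
Total: 27 + 11 = 38 days.
38 mod 7 = 3, so 3 days before Saturday is Wednesday.

Wednesday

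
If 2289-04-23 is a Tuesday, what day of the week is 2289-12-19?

April 2289: 30 − 23 = 7 days remain.
Then May (31), June (30), July (31), August (31), September (30), October (31), November (30): 31 + 30 + 31 + 31 + 30 + 31 + 30 = 214 days.
December 1–19, 2289: 19 days.
Total: 7 + 214 + 19 = 240 days.
240 mod 7 = 2, so 2 days after Tuesday is Thursday.

Thursday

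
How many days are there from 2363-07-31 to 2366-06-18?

July 31, 2363 → July 31, 2364: 366 days (2364 is a leap year).
July 31, 2364 → July 31, 2365: 365 days.
July 2365: 31 − 31 = 0 days remain.
Then 10 full months totalling 304 days.
June 1–18, 2366: 18 days.
Residual: 322 days.
Total: 1053 days.

1053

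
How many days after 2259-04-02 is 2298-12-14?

Day-of-year of April 2, 2259: 92.
Day-of-year of December 14, 2298: 348.
2259 has 365 days, so 365 − 92 = 273 days remain in 2259.
Full years 2260–2297: 28 common + 10 leap = 28×365 + 10×366 = 13880 days.
Total: 273 + 13880 + 348 = 14501 days.

14501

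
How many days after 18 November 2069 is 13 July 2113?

15942

Day-of-year of November 18, 2069: 322.
Day-of-year of July 13, 2113: 194.
2069 has 365 days, so 365 − 322 = 43 days remain in 2069.
Full years 2070–2112: 33 common + 10 leap = 33×365 + 10×366 = 15705 days.
Total: 43 + 15705 + 194 = 15942 days.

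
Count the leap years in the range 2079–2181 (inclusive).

Years divisible by 4: 2080, 2084, …, 2180 — 26 in all.
Of these, 2100 is divisible by 100 but not 400, so not leap.
Leap years: 26 − 1 = 25.

25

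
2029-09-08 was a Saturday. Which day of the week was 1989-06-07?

Wednesday

Count forward from the earlier date (June 7, 1989) to the later (September 8, 2029):
From June 7, 1989 to June 7, 2029: 40 years, of which 10 contain a Feb 29 — 30×365 + 10×366 = 14610 days.
(2000 is a leap year (divisible by 400).)
June 2029: 30 − 7 = 23 days remain.
Then July (31), August (31): 31 + 31 = 62 days.
September 1–8, 2029: 8 days.
Residual: 93 days.
Total: 14703 days.
14703 mod 7 = 3, so 3 days before Saturday is Wednesday.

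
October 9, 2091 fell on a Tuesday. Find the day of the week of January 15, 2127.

Day-of-year of October 9, 2091: 282.
Day-of-year of January 15, 2127: 15.
2091 has 365 days, so 365 − 282 = 83 days remain in 2091.
Full years 2092–2126: 27 common + 8 leap = 27×365 + 8×366 = 12783 days.
Total: 83 + 12783 + 15 = 12881 days.
12881 mod 7 = 1, so 1 day after Tuesday is Wednesday.

Wednesday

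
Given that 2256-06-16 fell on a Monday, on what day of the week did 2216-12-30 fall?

Count forward from the earlier date (December 30, 2216) to the later (June 16, 2256):
Day-of-year of December 30, 2216: 365.
Day-of-year of June 16, 2256: 168.
2216 has 366 days, so 366 − 365 = 1 days remain in 2216.
Full years 2217–2255: 30 common + 9 leap = 30×365 + 9×366 = 14244 days.
Total: 1 + 14244 + 168 = 14413 days.
14413 is a multiple of 7, so 2216-12-30 falls on the same weekday: Monday.

Monday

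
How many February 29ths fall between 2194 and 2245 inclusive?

12

Years divisible by 4: 2196, 2200, …, 2244 — 13 in all.
Of these, 2200 is divisible by 100 but not 400, so not leap.
Leap years: 13 − 1 = 12.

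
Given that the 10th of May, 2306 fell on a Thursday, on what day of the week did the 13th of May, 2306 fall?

Within May 2306: 13 − 10 = 3 days.
3 mod 7 = 3, so 3 days after Thursday is Sunday.

Sunday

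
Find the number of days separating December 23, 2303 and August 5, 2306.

Day-of-year of December 23, 2303: 357.
Day-of-year of August 5, 2306: 217.
2303 has 365 days, so 365 − 357 = 8 days remain in 2303.
Full years: 2304: 366; 2305: 365. Sum = 731.
Total: 8 + 731 + 217 = 956 days.

956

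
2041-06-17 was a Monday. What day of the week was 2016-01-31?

Sunday

Count forward from the earlier date (January 31, 2016) to the later (June 17, 2041):
From January 31, 2016 to January 31, 2041: 25 years, of which 7 contain a Feb 29 — 18×365 + 7×366 = 9132 days.
January 2041: 31 − 31 = 0 days remain.
Then February 2041 (28), March (31), April (30), May (31): 28 + 31 + 30 + 31 = 120 days.
June 1–17, 2041: 17 days.
Residual: 137 days.
Total: 9269 days.
9269 mod 7 = 1, so 1 day before Monday is Sunday.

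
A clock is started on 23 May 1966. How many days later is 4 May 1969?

1077

May 23, 1966 → May 23, 1967: 365 days.
May 23, 1967 → May 23, 1968: 366 days (1968 is a leap year).
May 1968: 31 − 23 = 8 days remain.
Then 11 full months totalling 334 days.
May 1–4, 1969: 4 days.
Residual: 346 days.
Total: 1077 days.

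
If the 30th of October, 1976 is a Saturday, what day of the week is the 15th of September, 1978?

October 1976: 31 − 30 = 1 day remains.
Then 22 full months totalling 669 days.
September 1–15, 1978: 15 days.
Total: 1 + 669 + 15 = 685 days.
685 mod 7 = 6, so 6 days after Saturday is Friday.

Friday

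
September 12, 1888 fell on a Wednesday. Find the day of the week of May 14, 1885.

Thursday

Count forward from the earlier date (May 14, 1885) to the later (September 12, 1888):
Day-of-year of May 14, 1885: 134.
Day-of-year of September 12, 1888: 256.
1885 has 365 days, so 365 − 134 = 231 days remain in 1885.
Full years: 1886: 365; 1887: 365. Sum = 730.
Total: 231 + 730 + 256 = 1217 days.
1217 mod 7 = 6, so 6 days before Wednesday is Thursday.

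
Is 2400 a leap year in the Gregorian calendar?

Yes

2400 is a leap year (divisible by 400).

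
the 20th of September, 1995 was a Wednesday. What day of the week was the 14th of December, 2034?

Thursday

From September 20, 1995 to September 20, 2034: 39 years, of which 10 contain a Feb 29 — 29×365 + 10×366 = 14245 days.
(2000 is a leap year (divisible by 400).)
September 2034: 30 − 20 = 10 days remain.
Then October (31), November (30): 31 + 30 = 61 days.
December 1–14, 2034: 14 days.
Residual: 85 days.
Total: 14330 days.
14330 mod 7 = 1, so 1 day after Wednesday is Thursday.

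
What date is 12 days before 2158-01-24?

2158-01-12

Count 12 days before January 24, 2158:
Within January 2158: 24 − 12 = 12 days.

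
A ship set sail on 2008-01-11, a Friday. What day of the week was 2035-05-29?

Day-of-year of January 11, 2008: 11.
Day-of-year of May 29, 2035: 149.
2008 has 366 days, so 366 − 11 = 355 days remain in 2008.
Full years 2009–2034: 20 common + 6 leap = 20×365 + 6×366 = 9496 days.
Total: 355 + 9496 + 149 = 10000 days.
10000 mod 7 = 4, so 4 days after Friday is Tuesday.

Tuesday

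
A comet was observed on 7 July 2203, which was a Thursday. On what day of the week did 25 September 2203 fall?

July 2203: 31 − 7 = 24 days remain.
Then August (31): 31 days.
September 1–25, 2203: 25 days.
Total: 24 + 31 + 25 = 80 days.
80 mod 7 = 3, so 3 days after Thursday is Sunday.

Sunday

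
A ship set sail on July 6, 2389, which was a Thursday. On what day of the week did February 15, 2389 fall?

Wednesday

Count forward from the earlier date (February 15, 2389) to the later (July 6, 2389):
February 2389: 28 − 15 = 13 days remain (2389 is not a leap year, so February has 28 days).
Then March (31), April (30), May (31), June (30): 31 + 30 + 31 + 30 = 122 days.
July 1–6, 2389: 6 days.
Total: 13 + 122 + 6 = 141 days.
141 mod 7 = 1, so 1 day before Thursday is Wednesday.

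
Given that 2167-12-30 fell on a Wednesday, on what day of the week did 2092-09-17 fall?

Wednesday

Count forward from the earlier date (September 17, 2092) to the later (December 30, 2167):
From September 17, 2092 to September 17, 2167: 75 years, of which 17 contain a Feb 29 — 58×365 + 17×366 = 27392 days.
(2100 is not a leap year (divisible by 100 but not 400).)
September 2167: 30 − 17 = 13 days remain.
Then October (31), November (30): 31 + 30 = 61 days.
December 1–30, 2167: 30 days.
Residual: 104 days.
Total: 27496 days.
27496 is a multiple of 7, so 2092-09-17 falls on the same weekday: Wednesday.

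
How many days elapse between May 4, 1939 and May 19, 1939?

15

Within May 1939: 19 − 4 = 15 days.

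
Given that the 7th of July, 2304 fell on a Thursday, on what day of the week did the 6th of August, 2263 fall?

Thursday

Count forward from the earlier date (August 6, 2263) to the later (July 7, 2304):
Day-of-year of August 6, 2263: 218.
Day-of-year of July 7, 2304: 189.
2263 has 365 days, so 365 − 218 = 147 days remain in 2263.
Full years 2264–2303: 31 common + 9 leap = 31×365 + 9×366 = 14609 days.
Total: 147 + 14609 + 189 = 14945 days.
14945 is a multiple of 7, so the 6th of August, 2263 falls on the same weekday: Thursday.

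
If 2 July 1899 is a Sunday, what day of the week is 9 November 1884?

Sunday

Count forward from the earlier date (November 9, 1884) to the later (July 2, 1899):
From November 9, 1884 to November 9, 1898: 14 years, of which 3 contain a Feb 29 — 11×365 + 3×366 = 5113 days.
November 1898: 30 − 9 = 21 days remain.
Then December (31), January (31), February 1899 (28), March (31), April (30), May (31), June (30): 31 + 31 + 28 + 31 + 30 + 31 + 30 = 212 days.
July 1–2, 1899: 2 days.
Residual: 235 days.
Total: 5348 days.
5348 is a multiple of 7, so 9 November 1884 falls on the same weekday: Sunday.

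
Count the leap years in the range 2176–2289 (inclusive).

Years divisible by 4: 2176, 2180, …, 2288 — 29 in all.
Of these, 2200 is divisible by 100 but not 400, so not leap.
Leap years: 29 − 1 = 28.

28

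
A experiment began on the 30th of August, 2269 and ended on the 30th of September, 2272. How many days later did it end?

August 30, 2269 → August 30, 2270: 365 days.
August 30, 2270 → August 30, 2271: 365 days.
August 30, 2271 → August 30, 2272: 366 days (2272 is a leap year).
August 2272: 31 − 30 = 1 day remains.
September 1–30, 2272: 30 days.
Residual: 31 days.
Total: 1127 days.

1127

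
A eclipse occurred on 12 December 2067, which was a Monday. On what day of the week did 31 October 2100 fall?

Sunday

From December 12, 2067 to December 12, 2099: 32 years, of which 8 contain a Feb 29 — 24×365 + 8×366 = 11688 days.
December 2099: 31 − 12 = 19 days remain.
Then 9 full months totalling 273 days.
October 1–31, 2100: 31 days.
Residual: 323 days.
Total: 12011 days.
12011 mod 7 = 6, so 6 days after Monday is Sunday.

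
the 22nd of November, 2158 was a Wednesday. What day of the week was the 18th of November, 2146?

Friday

Count forward from the earlier date (November 18, 2146) to the later (November 22, 2158):
Day-of-year of November 18, 2146: 322.
Day-of-year of November 22, 2158: 326.
2146 has 365 days, so 365 − 322 = 43 days remain in 2146.
Full years 2147–2157: 8 common + 3 leap = 8×365 + 3×366 = 4018 days.
Total: 43 + 4018 + 326 = 4387 days.
4387 mod 7 = 5, so 5 days before Wednesday is Friday.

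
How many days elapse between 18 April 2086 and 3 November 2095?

3486

Day-of-year of April 18, 2086: 108.
Day-of-year of November 3, 2095: 307.
2086 has 365 days, so 365 − 108 = 257 days remain in 2086.
Full years 2087–2094: 6 common + 2 leap = 6×365 + 2×366 = 2922 days.
Total: 257 + 2922 + 307 = 3486 days.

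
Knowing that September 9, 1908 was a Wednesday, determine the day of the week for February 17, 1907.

Count forward from the earlier date (February 17, 1907) to the later (September 9, 1908):
Day-of-year of February 17, 1907: 48.
Day-of-year of September 9, 1908: 253.
1907 has 365 days, so 365 − 48 = 317 days remain in 1907.
Total: 317 + 253 = 570 days.
570 mod 7 = 3, so 3 days before Wednesday is Sunday.

Sunday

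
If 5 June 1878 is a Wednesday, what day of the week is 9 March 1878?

Count forward from the earlier date (March 9, 1878) to the later (June 5, 1878):
March 1878: 31 − 9 = 22 days remain.
Then April (30), May (31): 30 + 31 = 61 days.
June 1–5, 1878: 5 days.
Total: 22 + 61 + 5 = 88 days.
88 mod 7 = 4, so 4 days before Wednesday is Saturday.

Saturday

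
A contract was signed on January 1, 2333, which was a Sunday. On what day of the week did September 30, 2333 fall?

Saturday

January 2333: 31 − 1 = 30 days remain.
Then February 2333 (28), March (31), April (30), May (31), June (30), July (31), August (31): 28 + 31 + 30 + 31 + 30 + 31 + 31 = 212 days.
September 1–30, 2333: 30 days.
Total: 30 + 212 + 30 = 272 days.
272 mod 7 = 6, so 6 days after Sunday is Saturday.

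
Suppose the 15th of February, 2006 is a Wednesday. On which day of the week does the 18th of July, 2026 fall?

From February 15, 2006 to February 15, 2026: 20 years, of which 5 contain a Feb 29 — 15×365 + 5×366 = 7305 days.
February 2026: 28 − 15 = 13 days remain (2026 is not a leap year, so February has 28 days).
Then March (31), April (30), May (31), June (30): 31 + 30 + 31 + 30 = 122 days.
July 1–18, 2026: 18 days.
Residual: 153 days.
Total: 7458 days.
7458 mod 7 = 3, so 3 days after Wednesday is Saturday.

Saturday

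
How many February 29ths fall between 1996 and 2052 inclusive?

15

Years divisible by 4: 1996, 2000, …, 2052 — 15 in all.
2000 is divisible by 400, so still leap.
No century exceptions apply. Count: 15.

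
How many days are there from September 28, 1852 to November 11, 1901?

From September 28, 1852 to September 28, 1901: 49 years, of which 11 contain a Feb 29 — 38×365 + 11×366 = 17896 days.
(1900 is not a leap year (divisible by 100 but not 400).)
September 1901: 30 − 28 = 2 days remain.
Then October (31): 31 days.
November 1–11, 1901: 11 days.
Residual: 44 days.
Total: 17940 days.

17940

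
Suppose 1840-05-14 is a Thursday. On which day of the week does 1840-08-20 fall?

Thursday

May 1840: 31 − 14 = 17 days remain.
Then June (30), July (31): 30 + 31 = 61 days.
August 1–20, 1840: 20 days.
Total: 17 + 61 + 20 = 98 days.
98 is a multiple of 7, so 1840-08-20 falls on the same weekday: Thursday.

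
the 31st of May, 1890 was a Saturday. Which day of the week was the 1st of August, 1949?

Day-of-year of May 31, 1890: 151.
Day-of-year of August 1, 1949: 213.
1890 has 365 days, so 365 − 151 = 214 days remain in 1890.
Full years 1891–1948: 44 common + 14 leap = 44×365 + 14×366 = 21184 days.
Total: 214 + 21184 + 213 = 21611 days.
21611 mod 7 = 2, so 2 days after Saturday is Monday.

Monday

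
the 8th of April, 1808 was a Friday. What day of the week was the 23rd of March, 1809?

Thursday

April 1808: 30 − 8 = 22 days remain.
Then 10 full months totalling 304 days.
March 1–23, 1809: 23 days.
Total: 22 + 304 + 23 = 349 days.
349 mod 7 = 6, so 6 days after Friday is Thursday.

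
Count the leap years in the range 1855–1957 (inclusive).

Years divisible by 4: 1856, 1860, …, 1956 — 26 in all.
Of these, 1900 is divisible by 100 but not 400, so not leap.
Leap years: 26 − 1 = 25.

25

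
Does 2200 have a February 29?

2200 is not a leap year (divisible by 100 but not 400).

No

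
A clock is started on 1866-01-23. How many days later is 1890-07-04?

8928

Day-of-year of January 23, 1866: 23.
Day-of-year of July 4, 1890: 185.
1866 has 365 days, so 365 − 23 = 342 days remain in 1866.
Full years 1867–1889: 17 common + 6 leap = 17×365 + 6×366 = 8401 days.
Total: 342 + 8401 + 185 = 8928 days.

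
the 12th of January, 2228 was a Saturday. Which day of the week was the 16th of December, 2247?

Thursday

Day-of-year of January 12, 2228: 12.
Day-of-year of December 16, 2247: 350.
2228 has 366 days, so 366 − 12 = 354 days remain in 2228.
Full years 2229–2246: 14 common + 4 leap = 14×365 + 4×366 = 6574 days.
Total: 354 + 6574 + 350 = 7278 days.
7278 mod 7 = 5, so 5 days after Saturday is Thursday.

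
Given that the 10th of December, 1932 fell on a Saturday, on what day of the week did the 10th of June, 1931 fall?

Wednesday

Count forward from the earlier date (June 10, 1931) to the later (December 10, 1932):
June 1931: 30 − 10 = 20 days remain.
Then 17 full months totalling 519 days.
December 1–10, 1932: 10 days.
Total: 20 + 519 + 10 = 549 days.
549 mod 7 = 3, so 3 days before Saturday is Wednesday.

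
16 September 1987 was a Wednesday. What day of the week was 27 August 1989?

September 1987: 30 − 16 = 14 days remain.
Then 22 full months totalling 670 days.
August 1–27, 1989: 27 days.
Total: 14 + 670 + 27 = 711 days.
711 mod 7 = 4, so 4 days after Wednesday is Sunday.

Sunday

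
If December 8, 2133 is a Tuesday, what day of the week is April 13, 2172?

From December 8, 2133 to December 8, 2171: 38 years, of which 9 contain a Feb 29 — 29×365 + 9×366 = 13879 days.
December 2171: 31 − 8 = 23 days remain.
Then January (31), February 2172 (29), March (31): 31 + 29 + 31 = 91 days.
April 1–13, 2172: 13 days.
Residual: 127 days.
Total: 14006 days.
14006 mod 7 = 6, so 6 days after Tuesday is Monday.

Monday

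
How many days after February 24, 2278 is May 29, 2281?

Day-of-year of February 24, 2278: 55.
Day-of-year of May 29, 2281: 149.
2278 has 365 days, so 365 − 55 = 310 days remain in 2278.
Full years: 2279: 365; 2280: 366. Sum = 731.
Total: 310 + 731 + 149 = 1190 days.

1190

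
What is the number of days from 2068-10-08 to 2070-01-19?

Day-of-year of October 8, 2068: 282.
Day-of-year of January 19, 2070: 19.
2068 has 366 days, so 366 − 282 = 84 days remain in 2068.
Full years: 2069: 365. Sum = 365.
Total: 84 + 365 + 19 = 468 days.

468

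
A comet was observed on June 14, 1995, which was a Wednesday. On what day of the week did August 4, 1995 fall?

Friday

June 1995: 30 − 14 = 16 days remain.
Then July (31): 31 days.
August 1–4, 1995: 4 days.
Total: 16 + 31 + 4 = 51 days.
51 mod 7 = 2, so 2 days after Wednesday is Friday.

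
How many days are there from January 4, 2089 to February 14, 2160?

25972

From January 4, 2089 to January 4, 2160: 71 years, of which 16 contain a Feb 29 — 55×365 + 16×366 = 25931 days.
(2100 is not a leap year (divisible by 100 but not 400).)
January 2160: 31 − 4 = 27 days remain.
February 1–14, 2160: 14 days (2160 is a leap year).
Residual: 41 days.
Total: 25972 days.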